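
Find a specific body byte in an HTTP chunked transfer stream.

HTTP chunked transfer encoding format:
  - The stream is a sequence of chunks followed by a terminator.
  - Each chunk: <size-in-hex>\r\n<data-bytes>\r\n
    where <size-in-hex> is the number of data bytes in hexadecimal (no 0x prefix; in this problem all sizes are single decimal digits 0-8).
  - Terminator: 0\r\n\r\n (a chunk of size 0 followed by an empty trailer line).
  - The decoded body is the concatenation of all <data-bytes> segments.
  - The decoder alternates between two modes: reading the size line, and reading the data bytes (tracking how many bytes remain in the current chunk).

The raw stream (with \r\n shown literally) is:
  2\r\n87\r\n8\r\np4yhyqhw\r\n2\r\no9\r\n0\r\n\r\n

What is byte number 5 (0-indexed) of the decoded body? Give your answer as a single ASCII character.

Chunk 1: stream[0..1]='2' size=0x2=2, data at stream[3..5]='87' -> body[0..2], body so far='87'
Chunk 2: stream[7..8]='8' size=0x8=8, data at stream[10..18]='p4yhyqhw' -> body[2..10], body so far='87p4yhyqhw'
Chunk 3: stream[20..21]='2' size=0x2=2, data at stream[23..25]='o9' -> body[10..12], body so far='87p4yhyqhwo9'
Chunk 4: stream[27..28]='0' size=0 (terminator). Final body='87p4yhyqhwo9' (12 bytes)
Body byte 5 = 'h'

Answer: h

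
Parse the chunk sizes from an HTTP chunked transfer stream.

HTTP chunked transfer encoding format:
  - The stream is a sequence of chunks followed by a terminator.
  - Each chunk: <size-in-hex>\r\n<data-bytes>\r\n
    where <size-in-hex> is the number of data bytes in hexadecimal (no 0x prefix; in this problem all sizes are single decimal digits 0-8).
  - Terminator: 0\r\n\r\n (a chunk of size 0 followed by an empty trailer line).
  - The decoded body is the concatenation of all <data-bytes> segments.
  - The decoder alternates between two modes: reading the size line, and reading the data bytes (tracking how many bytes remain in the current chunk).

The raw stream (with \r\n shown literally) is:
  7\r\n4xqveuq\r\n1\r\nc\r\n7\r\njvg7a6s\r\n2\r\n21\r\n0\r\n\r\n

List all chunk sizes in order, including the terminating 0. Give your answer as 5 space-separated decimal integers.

Answer: 7 1 7 2 0

Derivation:
Chunk 1: stream[0..1]='7' size=0x7=7, data at stream[3..10]='4xqveuq' -> body[0..7], body so far='4xqveuq'
Chunk 2: stream[12..13]='1' size=0x1=1, data at stream[15..16]='c' -> body[7..8], body so far='4xqveuqc'
Chunk 3: stream[18..19]='7' size=0x7=7, data at stream[21..28]='jvg7a6s' -> body[8..15], body so far='4xqveuqcjvg7a6s'
Chunk 4: stream[30..31]='2' size=0x2=2, data at stream[33..35]='21' -> body[15..17], body so far='4xqveuqcjvg7a6s21'
Chunk 5: stream[37..38]='0' size=0 (terminator). Final body='4xqveuqcjvg7a6s21' (17 bytes)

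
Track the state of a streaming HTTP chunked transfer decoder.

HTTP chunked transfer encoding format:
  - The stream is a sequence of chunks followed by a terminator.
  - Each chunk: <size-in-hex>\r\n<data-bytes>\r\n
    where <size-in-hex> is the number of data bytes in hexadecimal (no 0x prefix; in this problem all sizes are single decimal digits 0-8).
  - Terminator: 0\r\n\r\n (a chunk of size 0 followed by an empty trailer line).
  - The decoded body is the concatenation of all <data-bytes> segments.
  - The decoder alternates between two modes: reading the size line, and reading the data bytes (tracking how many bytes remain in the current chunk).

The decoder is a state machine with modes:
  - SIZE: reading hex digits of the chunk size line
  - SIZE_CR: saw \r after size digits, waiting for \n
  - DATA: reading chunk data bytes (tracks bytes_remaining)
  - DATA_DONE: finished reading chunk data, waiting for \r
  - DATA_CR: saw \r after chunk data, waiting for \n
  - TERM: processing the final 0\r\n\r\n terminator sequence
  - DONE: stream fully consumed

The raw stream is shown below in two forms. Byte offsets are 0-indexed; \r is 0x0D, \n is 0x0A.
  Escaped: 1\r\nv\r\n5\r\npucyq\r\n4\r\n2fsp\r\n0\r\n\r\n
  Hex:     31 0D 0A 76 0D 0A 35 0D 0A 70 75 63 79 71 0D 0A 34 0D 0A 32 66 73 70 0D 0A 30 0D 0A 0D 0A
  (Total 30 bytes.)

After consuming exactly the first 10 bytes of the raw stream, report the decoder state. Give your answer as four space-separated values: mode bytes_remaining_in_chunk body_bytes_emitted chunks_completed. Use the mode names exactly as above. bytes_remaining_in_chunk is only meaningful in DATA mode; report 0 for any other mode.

Answer: DATA 4 2 1

Derivation:
Byte 0 = '1': mode=SIZE remaining=0 emitted=0 chunks_done=0
Byte 1 = 0x0D: mode=SIZE_CR remaining=0 emitted=0 chunks_done=0
Byte 2 = 0x0A: mode=DATA remaining=1 emitted=0 chunks_done=0
Byte 3 = 'v': mode=DATA_DONE remaining=0 emitted=1 chunks_done=0
Byte 4 = 0x0D: mode=DATA_CR remaining=0 emitted=1 chunks_done=0
Byte 5 = 0x0A: mode=SIZE remaining=0 emitted=1 chunks_done=1
Byte 6 = '5': mode=SIZE remaining=0 emitted=1 chunks_done=1
Byte 7 = 0x0D: mode=SIZE_CR remaining=0 emitted=1 chunks_done=1
Byte 8 = 0x0A: mode=DATA remaining=5 emitted=1 chunks_done=1
Byte 9 = 'p': mode=DATA remaining=4 emitted=2 chunks_done=1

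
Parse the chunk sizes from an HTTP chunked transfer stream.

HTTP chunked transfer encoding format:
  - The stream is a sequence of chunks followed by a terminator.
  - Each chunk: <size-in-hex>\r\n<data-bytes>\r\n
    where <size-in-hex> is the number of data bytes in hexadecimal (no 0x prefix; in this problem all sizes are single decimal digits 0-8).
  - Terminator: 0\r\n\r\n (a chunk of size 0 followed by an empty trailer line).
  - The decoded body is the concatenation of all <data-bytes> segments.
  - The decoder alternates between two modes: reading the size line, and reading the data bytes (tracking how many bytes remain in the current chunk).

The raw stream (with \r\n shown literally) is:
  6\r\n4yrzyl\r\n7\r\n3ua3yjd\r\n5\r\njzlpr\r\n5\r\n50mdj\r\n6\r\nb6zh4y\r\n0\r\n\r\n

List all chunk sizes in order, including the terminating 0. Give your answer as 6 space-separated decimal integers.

Chunk 1: stream[0..1]='6' size=0x6=6, data at stream[3..9]='4yrzyl' -> body[0..6], body so far='4yrzyl'
Chunk 2: stream[11..12]='7' size=0x7=7, data at stream[14..21]='3ua3yjd' -> body[6..13], body so far='4yrzyl3ua3yjd'
Chunk 3: stream[23..24]='5' size=0x5=5, data at stream[26..31]='jzlpr' -> body[13..18], body so far='4yrzyl3ua3yjdjzlpr'
Chunk 4: stream[33..34]='5' size=0x5=5, data at stream[36..41]='50mdj' -> body[18..23], body so far='4yrzyl3ua3yjdjzlpr50mdj'
Chunk 5: stream[43..44]='6' size=0x6=6, data at stream[46..52]='b6zh4y' -> body[23..29], body so far='4yrzyl3ua3yjdjzlpr50mdjb6zh4y'
Chunk 6: stream[54..55]='0' size=0 (terminator). Final body='4yrzyl3ua3yjdjzlpr50mdjb6zh4y' (29 bytes)

Answer: 6 7 5 5 6 0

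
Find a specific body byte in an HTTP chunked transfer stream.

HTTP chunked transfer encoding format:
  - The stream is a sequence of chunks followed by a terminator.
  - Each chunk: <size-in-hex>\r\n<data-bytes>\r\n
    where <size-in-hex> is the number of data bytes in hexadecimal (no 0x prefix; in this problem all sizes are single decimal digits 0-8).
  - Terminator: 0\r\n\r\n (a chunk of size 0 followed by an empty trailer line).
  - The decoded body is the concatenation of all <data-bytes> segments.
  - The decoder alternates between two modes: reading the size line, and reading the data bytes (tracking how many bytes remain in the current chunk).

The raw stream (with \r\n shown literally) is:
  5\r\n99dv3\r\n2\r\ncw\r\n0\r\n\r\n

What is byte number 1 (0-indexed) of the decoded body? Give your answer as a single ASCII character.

Chunk 1: stream[0..1]='5' size=0x5=5, data at stream[3..8]='99dv3' -> body[0..5], body so far='99dv3'
Chunk 2: stream[10..11]='2' size=0x2=2, data at stream[13..15]='cw' -> body[5..7], body so far='99dv3cw'
Chunk 3: stream[17..18]='0' size=0 (terminator). Final body='99dv3cw' (7 bytes)
Body byte 1 = '9'

Answer: 9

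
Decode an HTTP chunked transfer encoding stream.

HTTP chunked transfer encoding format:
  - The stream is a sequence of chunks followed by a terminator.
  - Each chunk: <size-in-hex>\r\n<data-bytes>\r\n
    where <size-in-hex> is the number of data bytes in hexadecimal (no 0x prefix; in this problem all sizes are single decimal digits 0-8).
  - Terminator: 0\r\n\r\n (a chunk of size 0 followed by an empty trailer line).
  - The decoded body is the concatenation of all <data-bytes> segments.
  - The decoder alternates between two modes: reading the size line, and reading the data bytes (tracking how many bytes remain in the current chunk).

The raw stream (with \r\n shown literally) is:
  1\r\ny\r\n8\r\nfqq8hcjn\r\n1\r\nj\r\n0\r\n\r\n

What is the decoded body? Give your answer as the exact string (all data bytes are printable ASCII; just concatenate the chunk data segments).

Answer: yfqq8hcjnj

Derivation:
Chunk 1: stream[0..1]='1' size=0x1=1, data at stream[3..4]='y' -> body[0..1], body so far='y'
Chunk 2: stream[6..7]='8' size=0x8=8, data at stream[9..17]='fqq8hcjn' -> body[1..9], body so far='yfqq8hcjn'
Chunk 3: stream[19..20]='1' size=0x1=1, data at stream[22..23]='j' -> body[9..10], body so far='yfqq8hcjnj'
Chunk 4: stream[25..26]='0' size=0 (terminator). Final body='yfqq8hcjnj' (10 bytes)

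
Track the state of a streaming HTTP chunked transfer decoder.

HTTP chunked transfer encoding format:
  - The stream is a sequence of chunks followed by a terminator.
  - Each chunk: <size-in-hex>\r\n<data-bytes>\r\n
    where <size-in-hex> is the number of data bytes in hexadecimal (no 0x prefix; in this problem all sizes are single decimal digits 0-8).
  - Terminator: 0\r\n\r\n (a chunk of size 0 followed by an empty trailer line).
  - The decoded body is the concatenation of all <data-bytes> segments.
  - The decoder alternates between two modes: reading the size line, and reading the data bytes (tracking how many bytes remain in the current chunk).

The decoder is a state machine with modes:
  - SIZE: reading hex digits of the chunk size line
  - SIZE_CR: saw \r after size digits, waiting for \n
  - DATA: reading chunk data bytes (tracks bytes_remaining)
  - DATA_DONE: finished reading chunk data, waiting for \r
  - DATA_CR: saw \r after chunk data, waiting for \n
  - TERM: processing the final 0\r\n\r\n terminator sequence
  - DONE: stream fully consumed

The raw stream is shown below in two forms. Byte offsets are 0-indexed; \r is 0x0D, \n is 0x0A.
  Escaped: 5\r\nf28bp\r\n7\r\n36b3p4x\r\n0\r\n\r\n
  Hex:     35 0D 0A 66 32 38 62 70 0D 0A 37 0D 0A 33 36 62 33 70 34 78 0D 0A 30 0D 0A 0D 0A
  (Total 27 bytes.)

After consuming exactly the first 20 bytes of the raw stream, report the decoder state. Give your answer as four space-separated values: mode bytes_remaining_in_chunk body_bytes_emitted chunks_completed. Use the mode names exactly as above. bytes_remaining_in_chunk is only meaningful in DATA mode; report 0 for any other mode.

Byte 0 = '5': mode=SIZE remaining=0 emitted=0 chunks_done=0
Byte 1 = 0x0D: mode=SIZE_CR remaining=0 emitted=0 chunks_done=0
Byte 2 = 0x0A: mode=DATA remaining=5 emitted=0 chunks_done=0
Byte 3 = 'f': mode=DATA remaining=4 emitted=1 chunks_done=0
Byte 4 = '2': mode=DATA remaining=3 emitted=2 chunks_done=0
Byte 5 = '8': mode=DATA remaining=2 emitted=3 chunks_done=0
Byte 6 = 'b': mode=DATA remaining=1 emitted=4 chunks_done=0
Byte 7 = 'p': mode=DATA_DONE remaining=0 emitted=5 chunks_done=0
Byte 8 = 0x0D: mode=DATA_CR remaining=0 emitted=5 chunks_done=0
Byte 9 = 0x0A: mode=SIZE remaining=0 emitted=5 chunks_done=1
Byte 10 = '7': mode=SIZE remaining=0 emitted=5 chunks_done=1
Byte 11 = 0x0D: mode=SIZE_CR remaining=0 emitted=5 chunks_done=1
Byte 12 = 0x0A: mode=DATA remaining=7 emitted=5 chunks_done=1
Byte 13 = '3': mode=DATA remaining=6 emitted=6 chunks_done=1
Byte 14 = '6': mode=DATA remaining=5 emitted=7 chunks_done=1
Byte 15 = 'b': mode=DATA remaining=4 emitted=8 chunks_done=1
Byte 16 = '3': mode=DATA remaining=3 emitted=9 chunks_done=1
Byte 17 = 'p': mode=DATA remaining=2 emitted=10 chunks_done=1
Byte 18 = '4': mode=DATA remaining=1 emitted=11 chunks_done=1
Byte 19 = 'x': mode=DATA_DONE remaining=0 emitted=12 chunks_done=1

Answer: DATA_DONE 0 12 1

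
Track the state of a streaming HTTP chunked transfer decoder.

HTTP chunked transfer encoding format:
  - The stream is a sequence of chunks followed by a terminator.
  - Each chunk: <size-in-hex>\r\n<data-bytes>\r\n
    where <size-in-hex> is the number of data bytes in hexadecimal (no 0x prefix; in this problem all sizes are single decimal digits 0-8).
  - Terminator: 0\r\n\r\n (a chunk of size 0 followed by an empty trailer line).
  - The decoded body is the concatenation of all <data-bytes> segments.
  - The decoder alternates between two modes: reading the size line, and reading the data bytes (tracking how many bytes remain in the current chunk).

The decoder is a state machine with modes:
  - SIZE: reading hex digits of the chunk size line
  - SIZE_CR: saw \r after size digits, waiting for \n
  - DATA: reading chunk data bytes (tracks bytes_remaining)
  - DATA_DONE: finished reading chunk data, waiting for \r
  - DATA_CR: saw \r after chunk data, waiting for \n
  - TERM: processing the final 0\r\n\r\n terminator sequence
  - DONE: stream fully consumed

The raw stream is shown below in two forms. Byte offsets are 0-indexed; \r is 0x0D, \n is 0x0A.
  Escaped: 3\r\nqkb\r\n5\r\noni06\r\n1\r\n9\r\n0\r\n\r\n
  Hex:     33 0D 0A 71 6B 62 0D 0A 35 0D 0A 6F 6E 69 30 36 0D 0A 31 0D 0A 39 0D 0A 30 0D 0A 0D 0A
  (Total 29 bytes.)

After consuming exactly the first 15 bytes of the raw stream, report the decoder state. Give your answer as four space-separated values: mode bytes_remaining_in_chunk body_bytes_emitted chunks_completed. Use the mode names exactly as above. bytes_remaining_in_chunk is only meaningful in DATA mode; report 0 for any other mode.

Answer: DATA 1 7 1

Derivation:
Byte 0 = '3': mode=SIZE remaining=0 emitted=0 chunks_done=0
Byte 1 = 0x0D: mode=SIZE_CR remaining=0 emitted=0 chunks_done=0
Byte 2 = 0x0A: mode=DATA remaining=3 emitted=0 chunks_done=0
Byte 3 = 'q': mode=DATA remaining=2 emitted=1 chunks_done=0
Byte 4 = 'k': mode=DATA remaining=1 emitted=2 chunks_done=0
Byte 5 = 'b': mode=DATA_DONE remaining=0 emitted=3 chunks_done=0
Byte 6 = 0x0D: mode=DATA_CR remaining=0 emitted=3 chunks_done=0
Byte 7 = 0x0A: mode=SIZE remaining=0 emitted=3 chunks_done=1
Byte 8 = '5': mode=SIZE remaining=0 emitted=3 chunks_done=1
Byte 9 = 0x0D: mode=SIZE_CR remaining=0 emitted=3 chunks_done=1
Byte 10 = 0x0A: mode=DATA remaining=5 emitted=3 chunks_done=1
Byte 11 = 'o': mode=DATA remaining=4 emitted=4 chunks_done=1
Byte 12 = 'n': mode=DATA remaining=3 emitted=5 chunks_done=1
Byte 13 = 'i': mode=DATA remaining=2 emitted=6 chunks_done=1
Byte 14 = '0': mode=DATA remaining=1 emitted=7 chunks_done=1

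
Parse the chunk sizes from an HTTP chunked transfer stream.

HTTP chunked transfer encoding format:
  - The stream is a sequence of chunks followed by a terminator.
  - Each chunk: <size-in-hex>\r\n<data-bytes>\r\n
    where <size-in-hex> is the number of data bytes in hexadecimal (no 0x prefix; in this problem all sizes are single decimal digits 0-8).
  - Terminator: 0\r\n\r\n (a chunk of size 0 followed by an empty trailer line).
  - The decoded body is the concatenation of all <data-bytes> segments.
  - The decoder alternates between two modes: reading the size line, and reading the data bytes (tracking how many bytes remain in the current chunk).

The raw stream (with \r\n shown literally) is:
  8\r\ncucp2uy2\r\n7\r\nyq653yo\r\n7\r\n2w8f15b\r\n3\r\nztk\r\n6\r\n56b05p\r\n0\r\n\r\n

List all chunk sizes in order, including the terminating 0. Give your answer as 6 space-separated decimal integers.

Answer: 8 7 7 3 6 0

Derivation:
Chunk 1: stream[0..1]='8' size=0x8=8, data at stream[3..11]='cucp2uy2' -> body[0..8], body so far='cucp2uy2'
Chunk 2: stream[13..14]='7' size=0x7=7, data at stream[16..23]='yq653yo' -> body[8..15], body so far='cucp2uy2yq653yo'
Chunk 3: stream[25..26]='7' size=0x7=7, data at stream[28..35]='2w8f15b' -> body[15..22], body so far='cucp2uy2yq653yo2w8f15b'
Chunk 4: stream[37..38]='3' size=0x3=3, data at stream[40..43]='ztk' -> body[22..25], body so far='cucp2uy2yq653yo2w8f15bztk'
Chunk 5: stream[45..46]='6' size=0x6=6, data at stream[48..54]='56b05p' -> body[25..31], body so far='cucp2uy2yq653yo2w8f15bztk56b05p'
Chunk 6: stream[56..57]='0' size=0 (terminator). Final body='cucp2uy2yq653yo2w8f15bztk56b05p' (31 bytes)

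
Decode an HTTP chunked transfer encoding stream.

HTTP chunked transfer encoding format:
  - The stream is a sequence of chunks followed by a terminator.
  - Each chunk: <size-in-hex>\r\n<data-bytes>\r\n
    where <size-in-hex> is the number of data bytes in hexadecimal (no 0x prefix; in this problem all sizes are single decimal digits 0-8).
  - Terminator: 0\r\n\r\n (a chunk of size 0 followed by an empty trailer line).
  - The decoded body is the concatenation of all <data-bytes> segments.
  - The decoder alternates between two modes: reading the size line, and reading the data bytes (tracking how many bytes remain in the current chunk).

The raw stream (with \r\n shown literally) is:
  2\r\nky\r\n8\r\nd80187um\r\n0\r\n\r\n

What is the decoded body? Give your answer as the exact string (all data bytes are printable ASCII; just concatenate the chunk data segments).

Chunk 1: stream[0..1]='2' size=0x2=2, data at stream[3..5]='ky' -> body[0..2], body so far='ky'
Chunk 2: stream[7..8]='8' size=0x8=8, data at stream[10..18]='d80187um' -> body[2..10], body so far='kyd80187um'
Chunk 3: stream[20..21]='0' size=0 (terminator). Final body='kyd80187um' (10 bytes)

Answer: kyd80187um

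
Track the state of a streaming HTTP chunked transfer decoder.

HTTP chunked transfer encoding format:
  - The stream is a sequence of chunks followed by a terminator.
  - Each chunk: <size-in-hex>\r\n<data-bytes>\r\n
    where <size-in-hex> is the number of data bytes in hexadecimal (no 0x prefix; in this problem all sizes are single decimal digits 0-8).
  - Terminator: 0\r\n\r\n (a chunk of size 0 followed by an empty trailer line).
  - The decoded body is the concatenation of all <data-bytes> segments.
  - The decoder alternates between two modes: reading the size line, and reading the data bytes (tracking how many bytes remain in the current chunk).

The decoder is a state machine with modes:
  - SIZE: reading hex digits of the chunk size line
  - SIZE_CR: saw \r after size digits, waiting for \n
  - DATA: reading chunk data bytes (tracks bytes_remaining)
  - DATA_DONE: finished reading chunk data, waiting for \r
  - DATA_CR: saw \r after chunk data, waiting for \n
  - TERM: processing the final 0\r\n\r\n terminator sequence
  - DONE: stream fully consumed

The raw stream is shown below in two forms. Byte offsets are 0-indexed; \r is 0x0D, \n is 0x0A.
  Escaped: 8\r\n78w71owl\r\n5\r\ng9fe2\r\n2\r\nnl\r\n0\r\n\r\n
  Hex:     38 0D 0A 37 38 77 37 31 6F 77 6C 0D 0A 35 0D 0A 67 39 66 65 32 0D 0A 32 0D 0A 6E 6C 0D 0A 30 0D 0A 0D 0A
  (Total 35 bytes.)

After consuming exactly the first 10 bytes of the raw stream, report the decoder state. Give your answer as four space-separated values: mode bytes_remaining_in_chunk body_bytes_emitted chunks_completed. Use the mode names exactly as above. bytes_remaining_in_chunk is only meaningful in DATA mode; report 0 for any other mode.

Byte 0 = '8': mode=SIZE remaining=0 emitted=0 chunks_done=0
Byte 1 = 0x0D: mode=SIZE_CR remaining=0 emitted=0 chunks_done=0
Byte 2 = 0x0A: mode=DATA remaining=8 emitted=0 chunks_done=0
Byte 3 = '7': mode=DATA remaining=7 emitted=1 chunks_done=0
Byte 4 = '8': mode=DATA remaining=6 emitted=2 chunks_done=0
Byte 5 = 'w': mode=DATA remaining=5 emitted=3 chunks_done=0
Byte 6 = '7': mode=DATA remaining=4 emitted=4 chunks_done=0
Byte 7 = '1': mode=DATA remaining=3 emitted=5 chunks_done=0
Byte 8 = 'o': mode=DATA remaining=2 emitted=6 chunks_done=0
Byte 9 = 'w': mode=DATA remaining=1 emitted=7 chunks_done=0

Answer: DATA 1 7 0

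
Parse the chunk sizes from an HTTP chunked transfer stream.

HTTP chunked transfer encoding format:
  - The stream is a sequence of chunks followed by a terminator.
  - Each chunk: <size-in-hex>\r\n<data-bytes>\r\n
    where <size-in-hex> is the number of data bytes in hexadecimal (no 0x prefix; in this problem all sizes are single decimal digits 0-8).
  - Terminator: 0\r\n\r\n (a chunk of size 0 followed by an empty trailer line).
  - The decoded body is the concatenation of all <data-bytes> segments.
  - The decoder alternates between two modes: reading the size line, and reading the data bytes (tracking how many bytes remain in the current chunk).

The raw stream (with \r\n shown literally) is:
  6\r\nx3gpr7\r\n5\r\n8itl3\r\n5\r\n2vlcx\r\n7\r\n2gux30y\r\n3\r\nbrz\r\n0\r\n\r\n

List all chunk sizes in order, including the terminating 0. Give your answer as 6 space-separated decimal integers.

Chunk 1: stream[0..1]='6' size=0x6=6, data at stream[3..9]='x3gpr7' -> body[0..6], body so far='x3gpr7'
Chunk 2: stream[11..12]='5' size=0x5=5, data at stream[14..19]='8itl3' -> body[6..11], body so far='x3gpr78itl3'
Chunk 3: stream[21..22]='5' size=0x5=5, data at stream[24..29]='2vlcx' -> body[11..16], body so far='x3gpr78itl32vlcx'
Chunk 4: stream[31..32]='7' size=0x7=7, data at stream[34..41]='2gux30y' -> body[16..23], body so far='x3gpr78itl32vlcx2gux30y'
Chunk 5: stream[43..44]='3' size=0x3=3, data at stream[46..49]='brz' -> body[23..26], body so far='x3gpr78itl32vlcx2gux30ybrz'
Chunk 6: stream[51..52]='0' size=0 (terminator). Final body='x3gpr78itl32vlcx2gux30ybrz' (26 bytes)

Answer: 6 5 5 7 3 0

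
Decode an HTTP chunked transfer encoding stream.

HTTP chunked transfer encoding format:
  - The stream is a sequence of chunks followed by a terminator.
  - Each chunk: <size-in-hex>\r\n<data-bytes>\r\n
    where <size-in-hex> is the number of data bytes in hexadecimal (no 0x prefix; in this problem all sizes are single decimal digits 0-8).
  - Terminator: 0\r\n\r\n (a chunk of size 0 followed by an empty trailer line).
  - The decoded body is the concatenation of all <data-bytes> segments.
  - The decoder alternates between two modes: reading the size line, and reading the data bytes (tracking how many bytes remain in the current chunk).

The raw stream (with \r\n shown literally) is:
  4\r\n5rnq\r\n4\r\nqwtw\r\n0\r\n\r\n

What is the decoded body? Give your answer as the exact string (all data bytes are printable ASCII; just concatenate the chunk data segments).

Answer: 5rnqqwtw

Derivation:
Chunk 1: stream[0..1]='4' size=0x4=4, data at stream[3..7]='5rnq' -> body[0..4], body so far='5rnq'
Chunk 2: stream[9..10]='4' size=0x4=4, data at stream[12..16]='qwtw' -> body[4..8], body so far='5rnqqwtw'
Chunk 3: stream[18..19]='0' size=0 (terminator). Final body='5rnqqwtw' (8 bytes)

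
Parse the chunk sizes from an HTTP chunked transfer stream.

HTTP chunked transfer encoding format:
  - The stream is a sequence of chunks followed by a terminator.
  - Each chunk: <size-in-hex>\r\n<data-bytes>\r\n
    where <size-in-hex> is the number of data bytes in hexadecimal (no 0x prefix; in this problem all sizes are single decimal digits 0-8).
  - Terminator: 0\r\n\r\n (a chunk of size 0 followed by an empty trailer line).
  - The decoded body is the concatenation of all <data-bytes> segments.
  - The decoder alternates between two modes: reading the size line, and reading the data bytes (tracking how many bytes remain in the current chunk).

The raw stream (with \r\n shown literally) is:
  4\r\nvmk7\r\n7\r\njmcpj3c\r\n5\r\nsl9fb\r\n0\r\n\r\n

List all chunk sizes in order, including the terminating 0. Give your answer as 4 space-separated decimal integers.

Answer: 4 7 5 0

Derivation:
Chunk 1: stream[0..1]='4' size=0x4=4, data at stream[3..7]='vmk7' -> body[0..4], body so far='vmk7'
Chunk 2: stream[9..10]='7' size=0x7=7, data at stream[12..19]='jmcpj3c' -> body[4..11], body so far='vmk7jmcpj3c'
Chunk 3: stream[21..22]='5' size=0x5=5, data at stream[24..29]='sl9fb' -> body[11..16], body so far='vmk7jmcpj3csl9fb'
Chunk 4: stream[31..32]='0' size=0 (terminator). Final body='vmk7jmcpj3csl9fb' (16 bytes)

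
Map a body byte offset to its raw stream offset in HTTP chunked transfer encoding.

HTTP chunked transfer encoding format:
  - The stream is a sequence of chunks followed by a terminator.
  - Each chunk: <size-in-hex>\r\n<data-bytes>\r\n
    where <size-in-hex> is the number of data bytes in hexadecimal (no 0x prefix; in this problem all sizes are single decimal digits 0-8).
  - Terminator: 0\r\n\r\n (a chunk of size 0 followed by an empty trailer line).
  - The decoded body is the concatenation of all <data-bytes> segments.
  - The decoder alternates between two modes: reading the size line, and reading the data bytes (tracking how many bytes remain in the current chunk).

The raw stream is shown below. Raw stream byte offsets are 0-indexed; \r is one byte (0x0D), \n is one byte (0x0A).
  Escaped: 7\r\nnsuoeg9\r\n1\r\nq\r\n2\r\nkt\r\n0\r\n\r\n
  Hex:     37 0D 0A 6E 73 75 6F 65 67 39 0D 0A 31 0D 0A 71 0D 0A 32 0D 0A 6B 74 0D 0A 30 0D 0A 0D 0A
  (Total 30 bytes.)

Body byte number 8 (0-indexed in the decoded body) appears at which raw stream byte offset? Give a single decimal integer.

Chunk 1: stream[0..1]='7' size=0x7=7, data at stream[3..10]='nsuoeg9' -> body[0..7], body so far='nsuoeg9'
Chunk 2: stream[12..13]='1' size=0x1=1, data at stream[15..16]='q' -> body[7..8], body so far='nsuoeg9q'
Chunk 3: stream[18..19]='2' size=0x2=2, data at stream[21..23]='kt' -> body[8..10], body so far='nsuoeg9qkt'
Chunk 4: stream[25..26]='0' size=0 (terminator). Final body='nsuoeg9qkt' (10 bytes)
Body byte 8 at stream offset 21

Answer: 21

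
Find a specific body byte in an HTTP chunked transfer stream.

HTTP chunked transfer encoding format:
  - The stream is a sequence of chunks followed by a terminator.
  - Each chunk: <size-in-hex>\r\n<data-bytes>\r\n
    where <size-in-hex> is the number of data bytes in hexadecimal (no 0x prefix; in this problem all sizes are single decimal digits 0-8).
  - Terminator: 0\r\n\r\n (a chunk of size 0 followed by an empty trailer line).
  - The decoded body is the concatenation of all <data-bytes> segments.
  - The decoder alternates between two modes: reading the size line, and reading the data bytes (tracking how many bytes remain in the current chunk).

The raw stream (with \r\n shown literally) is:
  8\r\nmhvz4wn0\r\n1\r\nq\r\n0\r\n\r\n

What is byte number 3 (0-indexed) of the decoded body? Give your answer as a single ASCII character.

Chunk 1: stream[0..1]='8' size=0x8=8, data at stream[3..11]='mhvz4wn0' -> body[0..8], body so far='mhvz4wn0'
Chunk 2: stream[13..14]='1' size=0x1=1, data at stream[16..17]='q' -> body[8..9], body so far='mhvz4wn0q'
Chunk 3: stream[19..20]='0' size=0 (terminator). Final body='mhvz4wn0q' (9 bytes)
Body byte 3 = 'z'

Answer: z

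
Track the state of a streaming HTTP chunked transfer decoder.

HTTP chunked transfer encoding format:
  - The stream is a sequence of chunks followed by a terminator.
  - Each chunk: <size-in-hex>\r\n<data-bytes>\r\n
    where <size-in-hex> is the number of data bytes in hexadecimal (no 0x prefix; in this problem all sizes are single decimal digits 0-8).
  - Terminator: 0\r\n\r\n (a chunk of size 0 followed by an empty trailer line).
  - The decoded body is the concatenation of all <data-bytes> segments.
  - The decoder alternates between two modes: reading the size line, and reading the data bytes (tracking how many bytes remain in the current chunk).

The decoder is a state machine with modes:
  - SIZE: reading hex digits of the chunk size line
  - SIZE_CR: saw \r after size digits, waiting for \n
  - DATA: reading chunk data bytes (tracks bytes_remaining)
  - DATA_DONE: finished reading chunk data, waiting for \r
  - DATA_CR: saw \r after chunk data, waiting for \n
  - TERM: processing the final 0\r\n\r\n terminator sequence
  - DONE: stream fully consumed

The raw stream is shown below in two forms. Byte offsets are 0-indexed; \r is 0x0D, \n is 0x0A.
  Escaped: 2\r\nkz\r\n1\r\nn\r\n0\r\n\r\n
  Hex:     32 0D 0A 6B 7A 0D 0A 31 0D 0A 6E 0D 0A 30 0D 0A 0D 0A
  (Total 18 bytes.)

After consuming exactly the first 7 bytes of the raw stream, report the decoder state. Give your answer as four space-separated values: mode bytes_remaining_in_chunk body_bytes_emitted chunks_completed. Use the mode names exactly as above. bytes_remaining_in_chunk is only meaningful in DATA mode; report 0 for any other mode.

Byte 0 = '2': mode=SIZE remaining=0 emitted=0 chunks_done=0
Byte 1 = 0x0D: mode=SIZE_CR remaining=0 emitted=0 chunks_done=0
Byte 2 = 0x0A: mode=DATA remaining=2 emitted=0 chunks_done=0
Byte 3 = 'k': mode=DATA remaining=1 emitted=1 chunks_done=0
Byte 4 = 'z': mode=DATA_DONE remaining=0 emitted=2 chunks_done=0
Byte 5 = 0x0D: mode=DATA_CR remaining=0 emitted=2 chunks_done=0
Byte 6 = 0x0A: mode=SIZE remaining=0 emitted=2 chunks_done=1

Answer: SIZE 0 2 1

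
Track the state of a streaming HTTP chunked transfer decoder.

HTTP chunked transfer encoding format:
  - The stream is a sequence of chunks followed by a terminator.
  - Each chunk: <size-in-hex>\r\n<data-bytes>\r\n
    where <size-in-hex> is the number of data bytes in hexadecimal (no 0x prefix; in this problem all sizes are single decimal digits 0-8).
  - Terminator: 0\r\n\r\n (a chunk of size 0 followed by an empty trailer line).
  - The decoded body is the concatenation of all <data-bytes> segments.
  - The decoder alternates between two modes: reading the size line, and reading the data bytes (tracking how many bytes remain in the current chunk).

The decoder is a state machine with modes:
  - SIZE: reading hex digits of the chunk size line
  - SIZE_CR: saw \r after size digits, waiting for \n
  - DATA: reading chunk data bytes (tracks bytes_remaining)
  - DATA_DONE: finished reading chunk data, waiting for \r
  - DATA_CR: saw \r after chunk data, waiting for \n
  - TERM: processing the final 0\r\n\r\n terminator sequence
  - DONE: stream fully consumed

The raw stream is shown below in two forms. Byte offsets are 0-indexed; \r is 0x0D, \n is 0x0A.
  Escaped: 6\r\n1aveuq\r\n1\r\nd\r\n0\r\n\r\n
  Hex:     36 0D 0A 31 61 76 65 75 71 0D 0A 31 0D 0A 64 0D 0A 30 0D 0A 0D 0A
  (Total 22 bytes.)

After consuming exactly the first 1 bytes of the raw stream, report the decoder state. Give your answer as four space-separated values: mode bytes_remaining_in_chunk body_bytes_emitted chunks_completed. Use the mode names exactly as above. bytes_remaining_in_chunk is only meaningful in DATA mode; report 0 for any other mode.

Byte 0 = '6': mode=SIZE remaining=0 emitted=0 chunks_done=0

Answer: SIZE 0 0 0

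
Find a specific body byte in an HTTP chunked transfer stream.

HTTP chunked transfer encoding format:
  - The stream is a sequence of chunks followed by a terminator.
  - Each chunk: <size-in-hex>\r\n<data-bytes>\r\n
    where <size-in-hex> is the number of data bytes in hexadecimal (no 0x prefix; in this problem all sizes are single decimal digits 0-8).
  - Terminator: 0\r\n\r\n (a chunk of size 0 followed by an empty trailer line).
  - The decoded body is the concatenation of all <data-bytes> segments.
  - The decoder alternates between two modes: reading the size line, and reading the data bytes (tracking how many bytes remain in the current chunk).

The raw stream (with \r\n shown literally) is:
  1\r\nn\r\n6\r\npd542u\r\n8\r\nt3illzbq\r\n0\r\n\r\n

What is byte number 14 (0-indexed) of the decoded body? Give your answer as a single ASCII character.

Chunk 1: stream[0..1]='1' size=0x1=1, data at stream[3..4]='n' -> body[0..1], body so far='n'
Chunk 2: stream[6..7]='6' size=0x6=6, data at stream[9..15]='pd542u' -> body[1..7], body so far='npd542u'
Chunk 3: stream[17..18]='8' size=0x8=8, data at stream[20..28]='t3illzbq' -> body[7..15], body so far='npd542ut3illzbq'
Chunk 4: stream[30..31]='0' size=0 (terminator). Final body='npd542ut3illzbq' (15 bytes)
Body byte 14 = 'q'

Answer: q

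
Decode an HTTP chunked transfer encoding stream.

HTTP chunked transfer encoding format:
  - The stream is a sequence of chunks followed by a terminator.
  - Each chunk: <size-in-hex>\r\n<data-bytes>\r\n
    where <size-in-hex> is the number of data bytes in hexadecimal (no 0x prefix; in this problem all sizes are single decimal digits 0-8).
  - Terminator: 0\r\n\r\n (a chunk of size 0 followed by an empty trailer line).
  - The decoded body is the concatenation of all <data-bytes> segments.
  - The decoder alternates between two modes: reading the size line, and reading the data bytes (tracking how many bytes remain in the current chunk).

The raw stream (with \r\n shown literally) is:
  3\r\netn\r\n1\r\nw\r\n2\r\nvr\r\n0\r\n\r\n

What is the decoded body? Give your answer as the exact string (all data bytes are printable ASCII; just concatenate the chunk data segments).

Chunk 1: stream[0..1]='3' size=0x3=3, data at stream[3..6]='etn' -> body[0..3], body so far='etn'
Chunk 2: stream[8..9]='1' size=0x1=1, data at stream[11..12]='w' -> body[3..4], body so far='etnw'
Chunk 3: stream[14..15]='2' size=0x2=2, data at stream[17..19]='vr' -> body[4..6], body so far='etnwvr'
Chunk 4: stream[21..22]='0' size=0 (terminator). Final body='etnwvr' (6 bytes)

Answer: etnwvr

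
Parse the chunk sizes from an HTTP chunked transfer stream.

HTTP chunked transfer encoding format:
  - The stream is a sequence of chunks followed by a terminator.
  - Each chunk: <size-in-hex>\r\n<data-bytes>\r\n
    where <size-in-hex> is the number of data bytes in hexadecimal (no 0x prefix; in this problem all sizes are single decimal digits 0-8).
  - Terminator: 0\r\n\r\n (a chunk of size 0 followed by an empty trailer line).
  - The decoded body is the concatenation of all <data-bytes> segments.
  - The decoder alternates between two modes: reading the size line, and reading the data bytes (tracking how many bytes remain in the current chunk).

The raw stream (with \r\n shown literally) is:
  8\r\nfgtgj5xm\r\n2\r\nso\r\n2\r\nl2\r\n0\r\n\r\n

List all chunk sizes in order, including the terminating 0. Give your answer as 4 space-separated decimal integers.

Answer: 8 2 2 0

Derivation:
Chunk 1: stream[0..1]='8' size=0x8=8, data at stream[3..11]='fgtgj5xm' -> body[0..8], body so far='fgtgj5xm'
Chunk 2: stream[13..14]='2' size=0x2=2, data at stream[16..18]='so' -> body[8..10], body so far='fgtgj5xmso'
Chunk 3: stream[20..21]='2' size=0x2=2, data at stream[23..25]='l2' -> body[10..12], body so far='fgtgj5xmsol2'
Chunk 4: stream[27..28]='0' size=0 (terminator). Final body='fgtgj5xmsol2' (12 bytes)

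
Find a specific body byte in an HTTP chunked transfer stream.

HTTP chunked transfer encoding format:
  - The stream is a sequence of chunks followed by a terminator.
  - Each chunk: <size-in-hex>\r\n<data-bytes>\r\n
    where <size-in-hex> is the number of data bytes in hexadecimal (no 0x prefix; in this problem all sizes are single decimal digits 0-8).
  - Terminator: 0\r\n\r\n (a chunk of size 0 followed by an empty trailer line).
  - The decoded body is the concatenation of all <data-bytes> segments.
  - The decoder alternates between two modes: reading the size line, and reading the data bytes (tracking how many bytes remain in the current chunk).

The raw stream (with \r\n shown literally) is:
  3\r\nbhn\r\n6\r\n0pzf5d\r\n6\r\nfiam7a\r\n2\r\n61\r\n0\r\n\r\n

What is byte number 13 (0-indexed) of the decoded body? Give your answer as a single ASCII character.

Chunk 1: stream[0..1]='3' size=0x3=3, data at stream[3..6]='bhn' -> body[0..3], body so far='bhn'
Chunk 2: stream[8..9]='6' size=0x6=6, data at stream[11..17]='0pzf5d' -> body[3..9], body so far='bhn0pzf5d'
Chunk 3: stream[19..20]='6' size=0x6=6, data at stream[22..28]='fiam7a' -> body[9..15], body so far='bhn0pzf5dfiam7a'
Chunk 4: stream[30..31]='2' size=0x2=2, data at stream[33..35]='61' -> body[15..17], body so far='bhn0pzf5dfiam7a61'
Chunk 5: stream[37..38]='0' size=0 (terminator). Final body='bhn0pzf5dfiam7a61' (17 bytes)
Body byte 13 = '7'

Answer: 7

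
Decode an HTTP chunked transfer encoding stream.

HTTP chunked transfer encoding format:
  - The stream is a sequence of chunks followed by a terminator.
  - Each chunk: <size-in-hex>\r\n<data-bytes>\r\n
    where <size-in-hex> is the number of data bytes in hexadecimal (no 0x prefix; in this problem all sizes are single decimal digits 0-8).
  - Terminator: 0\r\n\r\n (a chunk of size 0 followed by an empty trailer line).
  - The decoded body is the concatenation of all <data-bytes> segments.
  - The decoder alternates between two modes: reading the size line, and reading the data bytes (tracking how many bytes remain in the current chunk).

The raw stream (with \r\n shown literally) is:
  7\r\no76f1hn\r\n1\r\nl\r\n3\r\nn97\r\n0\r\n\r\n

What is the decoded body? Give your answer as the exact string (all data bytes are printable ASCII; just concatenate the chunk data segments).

Chunk 1: stream[0..1]='7' size=0x7=7, data at stream[3..10]='o76f1hn' -> body[0..7], body so far='o76f1hn'
Chunk 2: stream[12..13]='1' size=0x1=1, data at stream[15..16]='l' -> body[7..8], body so far='o76f1hnl'
Chunk 3: stream[18..19]='3' size=0x3=3, data at stream[21..24]='n97' -> body[8..11], body so far='o76f1hnln97'
Chunk 4: stream[26..27]='0' size=0 (terminator). Final body='o76f1hnln97' (11 bytes)

Answer: o76f1hnln97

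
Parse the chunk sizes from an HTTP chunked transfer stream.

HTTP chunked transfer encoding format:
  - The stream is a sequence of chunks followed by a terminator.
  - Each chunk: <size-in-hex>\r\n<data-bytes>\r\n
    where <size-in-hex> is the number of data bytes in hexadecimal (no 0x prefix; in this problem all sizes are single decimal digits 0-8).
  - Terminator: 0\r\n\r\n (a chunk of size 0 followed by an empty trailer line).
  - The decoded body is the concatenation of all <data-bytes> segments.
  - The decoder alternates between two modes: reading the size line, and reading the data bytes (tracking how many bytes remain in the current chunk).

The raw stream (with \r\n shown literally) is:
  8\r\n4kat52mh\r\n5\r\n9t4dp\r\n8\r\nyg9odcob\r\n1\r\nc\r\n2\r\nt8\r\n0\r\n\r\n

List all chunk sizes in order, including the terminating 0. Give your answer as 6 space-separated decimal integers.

Answer: 8 5 8 1 2 0

Derivation:
Chunk 1: stream[0..1]='8' size=0x8=8, data at stream[3..11]='4kat52mh' -> body[0..8], body so far='4kat52mh'
Chunk 2: stream[13..14]='5' size=0x5=5, data at stream[16..21]='9t4dp' -> body[8..13], body so far='4kat52mh9t4dp'
Chunk 3: stream[23..24]='8' size=0x8=8, data at stream[26..34]='yg9odcob' -> body[13..21], body so far='4kat52mh9t4dpyg9odcob'
Chunk 4: stream[36..37]='1' size=0x1=1, data at stream[39..40]='c' -> body[21..22], body so far='4kat52mh9t4dpyg9odcobc'
Chunk 5: stream[42..43]='2' size=0x2=2, data at stream[45..47]='t8' -> body[22..24], body so far='4kat52mh9t4dpyg9odcobct8'
Chunk 6: stream[49..50]='0' size=0 (terminator). Final body='4kat52mh9t4dpyg9odcobct8' (24 bytes)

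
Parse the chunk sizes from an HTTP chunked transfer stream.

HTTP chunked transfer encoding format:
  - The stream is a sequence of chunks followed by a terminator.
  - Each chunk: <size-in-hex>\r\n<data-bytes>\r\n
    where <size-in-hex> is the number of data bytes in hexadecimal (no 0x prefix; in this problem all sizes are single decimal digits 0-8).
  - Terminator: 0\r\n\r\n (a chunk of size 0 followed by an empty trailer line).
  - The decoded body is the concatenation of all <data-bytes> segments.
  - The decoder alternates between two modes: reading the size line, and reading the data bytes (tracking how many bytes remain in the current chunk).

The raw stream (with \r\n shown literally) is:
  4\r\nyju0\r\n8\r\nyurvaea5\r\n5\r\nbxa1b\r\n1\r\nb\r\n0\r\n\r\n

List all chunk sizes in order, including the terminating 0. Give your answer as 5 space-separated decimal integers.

Answer: 4 8 5 1 0

Derivation:
Chunk 1: stream[0..1]='4' size=0x4=4, data at stream[3..7]='yju0' -> body[0..4], body so far='yju0'
Chunk 2: stream[9..10]='8' size=0x8=8, data at stream[12..20]='yurvaea5' -> body[4..12], body so far='yju0yurvaea5'
Chunk 3: stream[22..23]='5' size=0x5=5, data at stream[25..30]='bxa1b' -> body[12..17], body so far='yju0yurvaea5bxa1b'
Chunk 4: stream[32..33]='1' size=0x1=1, data at stream[35..36]='b' -> body[17..18], body so far='yju0yurvaea5bxa1bb'
Chunk 5: stream[38..39]='0' size=0 (terminator). Final body='yju0yurvaea5bxa1bb' (18 bytes)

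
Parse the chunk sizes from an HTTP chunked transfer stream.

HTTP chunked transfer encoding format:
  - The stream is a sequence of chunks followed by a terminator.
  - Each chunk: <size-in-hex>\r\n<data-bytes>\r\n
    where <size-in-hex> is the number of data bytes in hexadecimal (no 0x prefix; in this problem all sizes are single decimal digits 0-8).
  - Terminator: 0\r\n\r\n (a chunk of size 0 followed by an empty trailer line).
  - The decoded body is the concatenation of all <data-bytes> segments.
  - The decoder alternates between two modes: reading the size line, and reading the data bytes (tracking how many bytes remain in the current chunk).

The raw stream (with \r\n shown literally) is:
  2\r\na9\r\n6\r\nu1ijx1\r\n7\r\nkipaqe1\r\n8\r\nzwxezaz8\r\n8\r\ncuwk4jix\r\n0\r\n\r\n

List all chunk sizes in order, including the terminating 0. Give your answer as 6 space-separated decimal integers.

Chunk 1: stream[0..1]='2' size=0x2=2, data at stream[3..5]='a9' -> body[0..2], body so far='a9'
Chunk 2: stream[7..8]='6' size=0x6=6, data at stream[10..16]='u1ijx1' -> body[2..8], body so far='a9u1ijx1'
Chunk 3: stream[18..19]='7' size=0x7=7, data at stream[21..28]='kipaqe1' -> body[8..15], body so far='a9u1ijx1kipaqe1'
Chunk 4: stream[30..31]='8' size=0x8=8, data at stream[33..41]='zwxezaz8' -> body[15..23], body so far='a9u1ijx1kipaqe1zwxezaz8'
Chunk 5: stream[43..44]='8' size=0x8=8, data at stream[46..54]='cuwk4jix' -> body[23..31], body so far='a9u1ijx1kipaqe1zwxezaz8cuwk4jix'
Chunk 6: stream[56..57]='0' size=0 (terminator). Final body='a9u1ijx1kipaqe1zwxezaz8cuwk4jix' (31 bytes)

Answer: 2 6 7 8 8 0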